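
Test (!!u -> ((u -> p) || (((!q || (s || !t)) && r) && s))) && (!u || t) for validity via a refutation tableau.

Not valid

Assume the negation and expand:
Initial set: {!((!!u -> ((u -> p) || (((!q || (s || !t)) && r) && s))) && (!u || t))}.
!((!!u -> ((u -> p) || (((!q || (s || !t)) && r) && s))) && (!u || t)): β-rule — branch into !(!!u -> ((u -> p) || (((!q || (s || !t)) && r) && s)))  //  !(!u || t).
  branch 1 (add !(!!u -> ((u -> p) || (((!q || (s || !t)) && r) && s)))):
    !(!!u -> ((u -> p) || (((!q || (s || !t)) && r) && s))): α-rule — add !!u, !((u -> p) || (((!q || (s || !t)) && r) && s)).
    !!u: drop double negation, giving u.
    !((u -> p) || (((!q || (s || !t)) && r) && s)): α-rule — add !(u -> p), !(((!q || (s || !t)) && r) && s).
    !(u -> p): α-rule — add u, !p.
    !(((!q || (s || !t)) && r) && s): β-rule — branch into !((!q || (s || !t)) && r)  //  !s.
      branch 1.1 (add !((!q || (s || !t)) && r)):
        !((!q || (s || !t)) && r): β-rule — branch into !(!q || (s || !t))  //  !r.
          branch 1.1.1 (add !(!q || (s || !t))):
            !(!q || (s || !t)): α-rule — add !!q, !(s || !t).
            !(s || !t): α-rule — add !s, !!t.
            ○ open, literals {p=F, q=T, s=F, t=T, u=T}.
          branch 1.1.2 (add !r):
            ○ open, literals {p=F, r=F, u=T}.
      branch 1.2 (add !s):
        ○ open, literals {p=F, s=F, u=T}.
  branch 2 (add !(!u || t)):
    !(!u || t): α-rule — add !!u, !t.
    ○ open, literals {t=F, u=T}.
0 branches closed, 4 open.
An open branch gives a countermodel: p=F, q=T, s=F, t=T, u=T (unmentioned atoms arbitrary); under it the original formula is false.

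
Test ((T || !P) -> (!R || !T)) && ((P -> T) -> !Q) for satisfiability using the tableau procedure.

Initial set: {(((T || !P) -> (!R || !T)) && ((P -> T) -> !Q))}.
(((T || !P) -> (!R || !T)) && ((P -> T) -> !Q)): α-rule — add ((T || !P) -> (!R || !T)), ((P -> T) -> !Q).
((T || !P) -> (!R || !T)): β-rule — branch into !(T || !P)  //  (!R || !T).
  branch 1 (add !(T || !P)):
    !(T || !P): α-rule — add !T, !!P.
    ((P -> T) -> !Q): β-rule — branch into !(P -> T)  //  !Q.
      branch 1.1 (add !(P -> T)):
        !(P -> T): α-rule — add P, !T.
        ○ open, literals {P=T, T=F}.
      branch 1.2 (add !Q):
        ○ open, literals {P=T, Q=F, T=F}.
  branch 2 (add (!R || !T)):
    ((P -> T) -> !Q): β-rule — branch into !(P -> T)  //  !Q.
      branch 2.1 (add !(P -> T)):
        !(P -> T): α-rule — add P, !T.
        (!R || !T): β-rule — branch into !R  //  !T.
          branch 2.1.1 (add !R):
            ○ open, literals {P=T, R=F, T=F}.
          branch 2.1.2 (add !T):
            ○ open, literals {P=T, T=F}.
      branch 2.2 (add !Q):
        (!R || !T): β-rule — branch into !R  //  !T.
          branch 2.2.1 (add !R):
            ○ open, literals {Q=F, R=F}.
          branch 2.2.2 (add !T):
            ○ open, literals {Q=F, T=F}.
0 branches closed, 6 open.
An open branch gives a satisfying assignment: P=T, T=F.

Satisfiable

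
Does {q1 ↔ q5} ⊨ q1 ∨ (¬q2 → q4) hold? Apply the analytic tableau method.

Initial set: {(q1 ↔ q5); ¬(q1 ∨ (¬q2 → q4))}.
¬(q1 ∨ (¬q2 → q4)): α-rule — add ¬q1, ¬(¬q2 → q4).
¬(¬q2 → q4): α-rule — add ¬q2, ¬q4.
(q1 ↔ q5): β-rule — branch into q1, q5  //  ¬q1, ¬q5.
  branch 1 (add q1, q5):
    × closes — contains both q1 and ¬q1.
  branch 2 (add ¬q1, ¬q5):
    ○ open, literals {q1=false, q2=false, q4=false, q5=false}.
1 branch closed, 1 open.
An open branch gives a countermodel: q1=false, q2=false, q4=false, q5=false (unmentioned atoms arbitrary); the premises hold there but the conclusion fails.

No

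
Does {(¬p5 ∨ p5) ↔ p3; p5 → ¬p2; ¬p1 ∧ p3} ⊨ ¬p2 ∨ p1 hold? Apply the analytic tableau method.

Initial set: {T ((¬p5 ∨ p5) ↔ p3); T (p5 → ¬p2); T (¬p1 ∧ p3); F (¬p2 ∨ p1)}.
T (¬p1 ∧ p3): α-rule — add T ¬p1, T p3.
F (¬p2 ∨ p1): α-rule — add F ¬p2, F p1.
T ((¬p5 ∨ p5) ↔ p3): β-rule — branch into T (¬p5 ∨ p5), T p3  //  F (¬p5 ∨ p5), F p3.
  branch 1 (add T (¬p5 ∨ p5), T p3):
    T (p5 → ¬p2): β-rule — branch into F p5  //  T ¬p2.
      branch 1.1 (add F p5):
        T (¬p5 ∨ p5): β-rule — branch into T ¬p5  //  T p5.
          branch 1.1.1 (add T ¬p5):
            ○ open, literals {p1=0, p2=1, p3=1, p5=0}.
          branch 1.1.2 (add T p5):
            × closes — contains both p5 and ¬p5.
      branch 1.2 (add T ¬p2):
        × closes — contains both p2 and ¬p2.
  branch 2 (add F (¬p5 ∨ p5), F p3):
    × closes — contains both p3 and ¬p3.
3 branches closed, 1 open.
An open branch gives a countermodel: p1=0, p2=1, p3=1, p5=0 (unmentioned atoms arbitrary); the premises hold there but the conclusion fails.

No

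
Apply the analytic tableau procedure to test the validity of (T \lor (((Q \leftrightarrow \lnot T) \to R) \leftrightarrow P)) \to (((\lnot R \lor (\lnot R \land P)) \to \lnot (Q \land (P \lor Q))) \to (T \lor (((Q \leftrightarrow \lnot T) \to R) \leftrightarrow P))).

Valid

Assume the negation and expand:
Initial set: {F ((T \lor (((Q \leftrightarrow \lnot T) \to R) \leftrightarrow P)) \to (((\lnot R \lor (\lnot R \land P)) \to \lnot (Q \land (P \lor Q))) \to (T \lor (((Q \leftrightarrow \lnot T) \to R) \leftrightarrow P))))}.
F ((T \lor (((Q \leftrightarrow \lnot T) \to R) \leftrightarrow P)) \to (((\lnot R \lor (\lnot R \land P)) \to \lnot (Q \land (P \lor Q))) \to (T \lor (((Q \leftrightarrow \lnot T) \to R) \leftrightarrow P)))): α-rule — add T (T \lor (((Q \leftrightarrow \lnot T) \to R) \leftrightarrow P)), F (((\lnot R \lor (\lnot R \land P)) \to \lnot (Q \land (P \lor Q))) \to (T \lor (((Q \leftrightarrow \lnot T) \to R) \leftrightarrow P))).
F (((\lnot R \lor (\lnot R \land P)) \to \lnot (Q \land (P \lor Q))) \to (T \lor (((Q \leftrightarrow \lnot T) \to R) \leftrightarrow P))): α-rule — add T ((\lnot R \lor (\lnot R \land P)) \to \lnot (Q \land (P \lor Q))), F (T \lor (((Q \leftrightarrow \lnot T) \to R) \leftrightarrow P)).
F (T \lor (((Q \leftrightarrow \lnot T) \to R) \leftrightarrow P)): α-rule — add F T, F (((Q \leftrightarrow \lnot T) \to R) \leftrightarrow P).
T (T \lor (((Q \leftrightarrow \lnot T) \to R) \leftrightarrow P)): β-rule — branch into T T  //  T (((Q \leftrightarrow \lnot T) \to R) \leftrightarrow P).
  branch 1 (add T T):
    × closes — contains both T and \lnot T.
  branch 2 (add T (((Q \leftrightarrow \lnot T) \to R) \leftrightarrow P)):
    T ((\lnot R \lor (\lnot R \land P)) \to \lnot (Q \land (P \lor Q))): β-rule — branch into F (\lnot R \lor (\lnot R \land P))  //  T \lnot (Q \land (P \lor Q)).
      branch 2.1 (add F (\lnot R \lor (\lnot R \land P))):
        F (\lnot R \lor (\lnot R \land P)): α-rule — add F \lnot R, F (\lnot R \land P).
        F (((Q \leftrightarrow \lnot T) \to R) \leftrightarrow P): β-rule — branch into T ((Q \leftrightarrow \lnot T) \to R), F P  //  F ((Q \leftrightarrow \lnot T) \to R), T P.
          branch 2.1.1 (add T ((Q \leftrightarrow \lnot T) \to R), F P):
            T (((Q \leftrightarrow \lnot T) \to R) \leftrightarrow P): β-rule — branch into T ((Q \leftrightarrow \lnot T) \to R), T P  //  F ((Q \leftrightarrow \lnot T) \to R), F P.
              branch 2.1.1.1 (add T ((Q \leftrightarrow \lnot T) \to R), T P):
                × closes — contains both P and \lnot P.
              branch 2.1.1.2 (add F ((Q \leftrightarrow \lnot T) \to R), F P):
                F ((Q \leftrightarrow \lnot T) \to R): α-rule — add T (Q \leftrightarrow \lnot T), F R.
                × closes — contains both R and \lnot R.
          branch 2.1.2 (add F ((Q \leftrightarrow \lnot T) \to R), T P):
            F ((Q \leftrightarrow \lnot T) \to R): α-rule — add T (Q \leftrightarrow \lnot T), F R.
            × closes — contains both R and \lnot R.
      branch 2.2 (add T \lnot (Q \land (P \lor Q))):
        F (((Q \leftrightarrow \lnot T) \to R) \leftrightarrow P): β-rule — branch into T ((Q \leftrightarrow \lnot T) \to R), F P  //  F ((Q \leftrightarrow \lnot T) \to R), T P.
          branch 2.2.1 (add T ((Q \leftrightarrow \lnot T) \to R), F P):
            T (((Q \leftrightarrow \lnot T) \to R) \leftrightarrow P): β-rule — branch into T ((Q \leftrightarrow \lnot T) \to R), T P  //  F ((Q \leftrightarrow \lnot T) \to R), F P.
              branch 2.2.1.1 (add T ((Q \leftrightarrow \lnot T) \to R), T P):
                × closes — contains both P and \lnot P.
              branch 2.2.1.2 (add F ((Q \leftrightarrow \lnot T) \to R), F P):
                F ((Q \leftrightarrow \lnot T) \to R): α-rule — add T (Q \leftrightarrow \lnot T), F R.
                T \lnot (Q \land (P \lor Q)): β-rule — branch into F Q  //  F (P \lor Q).
                  branch 2.2.1.2.1 (add F Q):
                    T ((Q \leftrightarrow \lnot T) \to R): β-rule — branch into F (Q \leftrightarrow \lnot T)  //  T R.
                      branch 2.2.1.2.1.1 (add F (Q \leftrightarrow \lnot T)):
                        T (Q \leftrightarrow \lnot T): β-rule — branch into T Q, T \lnot T  //  F Q, F \lnot T.
                          branch 2.2.1.2.1.1.1 (add T Q, T \lnot T):
                            × closes — contains both Q and \lnot Q.
                          branch 2.2.1.2.1.1.2 (add F Q, F \lnot T):
                            × closes — contains both T and \lnot T.
                      branch 2.2.1.2.1.2 (add T R):
                        × closes — contains both R and \lnot R.
                  branch 2.2.1.2.2 (add F (P \lor Q)):
                    F (P \lor Q): α-rule — add F P, F Q.
                    T ((Q \leftrightarrow \lnot T) \to R): β-rule — branch into F (Q \leftrightarrow \lnot T)  //  T R.
                      branch 2.2.1.2.2.1 (add F (Q \leftrightarrow \lnot T)):
                        T (Q \leftrightarrow \lnot T): β-rule — branch into T Q, T \lnot T  //  F Q, F \lnot T.
                          branch 2.2.1.2.2.1.1 (add T Q, T \lnot T):
                            × closes — contains both Q and \lnot Q.
                          branch 2.2.1.2.2.1.2 (add F Q, F \lnot T):
                            × closes — contains both T and \lnot T.
                      branch 2.2.1.2.2.2 (add T R):
                        × closes — contains both R and \lnot R.
          branch 2.2.2 (add F ((Q \leftrightarrow \lnot T) \to R), T P):
            F ((Q \leftrightarrow \lnot T) \to R): α-rule — add T (Q \leftrightarrow \lnot T), F R.
            T (((Q \leftrightarrow \lnot T) \to R) \leftrightarrow P): β-rule — branch into T ((Q \leftrightarrow \lnot T) \to R), T P  //  F ((Q \leftrightarrow \lnot T) \to R), F P.
              branch 2.2.2.1 (add T ((Q \leftrightarrow \lnot T) \to R), T P):
                T \lnot (Q \land (P \lor Q)): β-rule — branch into F Q  //  F (P \lor Q).
                  branch 2.2.2.1.1 (add F Q):
                    T (Q \leftrightarrow \lnot T): β-rule — branch into T Q, T \lnot T  //  F Q, F \lnot T.
                      branch 2.2.2.1.1.1 (add T Q, T \lnot T):
                        × closes — contains both Q and \lnot Q.
                      branch 2.2.2.1.1.2 (add F Q, F \lnot T):
                        × closes — contains both T and \lnot T.
                  branch 2.2.2.1.2 (add F (P \lor Q)):
                    F (P \lor Q): α-rule — add F P, F Q.
                    × closes — contains both P and \lnot P.
              branch 2.2.2.2 (add F ((Q \leftrightarrow \lnot T) \to R), F P):
                × closes — contains both P and \lnot P.
All 15 branches close.
Every branch closed, so the negation is unsatisfiable and the formula is valid.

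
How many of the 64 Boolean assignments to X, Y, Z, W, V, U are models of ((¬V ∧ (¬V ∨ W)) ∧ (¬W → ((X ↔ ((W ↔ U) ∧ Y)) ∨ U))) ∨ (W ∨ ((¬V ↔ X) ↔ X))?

48

Initial set: {(((¬V ∧ (¬V ∨ W)) ∧ (¬W → ((X ↔ ((W ↔ U) ∧ Y)) ∨ U))) ∨ (W ∨ ((¬V ↔ X) ↔ X)))}.
(((¬V ∧ (¬V ∨ W)) ∧ (¬W → ((X ↔ ((W ↔ U) ∧ Y)) ∨ U))) ∨ (W ∨ ((¬V ↔ X) ↔ X))): β-rule — branch into ((¬V ∧ (¬V ∨ W)) ∧ (¬W → ((X ↔ ((W ↔ U) ∧ Y)) ∨ U)))  //  (W ∨ ((¬V ↔ X) ↔ X)).
  branch 1 (add ((¬V ∧ (¬V ∨ W)) ∧ (¬W → ((X ↔ ((W ↔ U) ∧ Y)) ∨ U)))):
    ((¬V ∧ (¬V ∨ W)) ∧ (¬W → ((X ↔ ((W ↔ U) ∧ Y)) ∨ U))): α-rule — add (¬V ∧ (¬V ∨ W)), (¬W → ((X ↔ ((W ↔ U) ∧ Y)) ∨ U)).
    (¬V ∧ (¬V ∨ W)): α-rule — add ¬V, (¬V ∨ W).
    (¬W → ((X ↔ ((W ↔ U) ∧ Y)) ∨ U)): β-rule — branch into ¬¬W  //  ((X ↔ ((W ↔ U) ∧ Y)) ∨ U).
      branch 1.1 (add ¬¬W):
        (¬V ∨ W): β-rule — branch into ¬V  //  W.
          branch 1.1.1 (add ¬V):
            ○ open, literals {V=F, W=T}.
          branch 1.1.2 (add W):
            ○ open, literals {V=F, W=T}.
      branch 1.2 (add ((X ↔ ((W ↔ U) ∧ Y)) ∨ U)):
        (¬V ∨ W): β-rule — branch into ¬V  //  W.
          branch 1.2.1 (add ¬V):
            ((X ↔ ((W ↔ U) ∧ Y)) ∨ U): β-rule — branch into (X ↔ ((W ↔ U) ∧ Y))  //  U.
              branch 1.2.1.1 (add (X ↔ ((W ↔ U) ∧ Y))):
                (X ↔ ((W ↔ U) ∧ Y)): β-rule — branch into X, ((W ↔ U) ∧ Y)  //  ¬X, ¬((W ↔ U) ∧ Y).
                  branch 1.2.1.1.1 (add X, ((W ↔ U) ∧ Y)):
                    ((W ↔ U) ∧ Y): α-rule — add (W ↔ U), Y.
                    (W ↔ U): β-rule — branch into W, U  //  ¬W, ¬U.
                      branch 1.2.1.1.1.1 (add W, U):
                        ○ open, literals {U=T, V=F, W=T, X=T, Y=T}.
                      branch 1.2.1.1.1.2 (add ¬W, ¬U):
                        ○ open, literals {U=F, V=F, W=F, X=T, Y=T}.
                  branch 1.2.1.1.2 (add ¬X, ¬((W ↔ U) ∧ Y)):
                    ¬((W ↔ U) ∧ Y): β-rule — branch into ¬(W ↔ U)  //  ¬Y.
                      branch 1.2.1.1.2.1 (add ¬(W ↔ U)):
                        ¬(W ↔ U): β-rule — branch into W, ¬U  //  ¬W, U.
                          branch 1.2.1.1.2.1.1 (add W, ¬U):
                            ○ open, literals {U=F, V=F, W=T, X=F}.
                          branch 1.2.1.1.2.1.2 (add ¬W, U):
                            ○ open, literals {U=T, V=F, W=F, X=F}.
                      branch 1.2.1.1.2.2 (add ¬Y):
                        ○ open, literals {V=F, X=F, Y=F}.
              branch 1.2.1.2 (add U):
                ○ open, literals {U=T, V=F}.
          branch 1.2.2 (add W):
            ((X ↔ ((W ↔ U) ∧ Y)) ∨ U): β-rule — branch into (X ↔ ((W ↔ U) ∧ Y))  //  U.
              branch 1.2.2.1 (add (X ↔ ((W ↔ U) ∧ Y))):
                (X ↔ ((W ↔ U) ∧ Y)): β-rule — branch into X, ((W ↔ U) ∧ Y)  //  ¬X, ¬((W ↔ U) ∧ Y).
                  branch 1.2.2.1.1 (add X, ((W ↔ U) ∧ Y)):
                    ((W ↔ U) ∧ Y): α-rule — add (W ↔ U), Y.
                    (W ↔ U): β-rule — branch into W, U  //  ¬W, ¬U.
                      branch 1.2.2.1.1.1 (add W, U):
                        ○ open, literals {U=T, V=F, W=T, X=T, Y=T}.
                      branch 1.2.2.1.1.2 (add ¬W, ¬U):
                        × closes — contains both W and ¬W.
                  branch 1.2.2.1.2 (add ¬X, ¬((W ↔ U) ∧ Y)):
                    ¬((W ↔ U) ∧ Y): β-rule — branch into ¬(W ↔ U)  //  ¬Y.
                      branch 1.2.2.1.2.1 (add ¬(W ↔ U)):
                        ¬(W ↔ U): β-rule — branch into W, ¬U  //  ¬W, U.
                          branch 1.2.2.1.2.1.1 (add W, ¬U):
                            ○ open, literals {U=F, V=F, W=T, X=F}.
                          branch 1.2.2.1.2.1.2 (add ¬W, U):
                            × closes — contains both W and ¬W.
                      branch 1.2.2.1.2.2 (add ¬Y):
                        ○ open, literals {V=F, W=T, X=F, Y=F}.
              branch 1.2.2.2 (add U):
                ○ open, literals {U=T, V=F, W=T}.
  branch 2 (add (W ∨ ((¬V ↔ X) ↔ X))):
    (W ∨ ((¬V ↔ X) ↔ X)): β-rule — branch into W  //  ((¬V ↔ X) ↔ X).
      branch 2.1 (add W):
        ○ open, literals {W=T}.
      branch 2.2 (add ((¬V ↔ X) ↔ X)):
        ((¬V ↔ X) ↔ X): β-rule — branch into (¬V ↔ X), X  //  ¬(¬V ↔ X), ¬X.
          branch 2.2.1 (add (¬V ↔ X), X):
            (¬V ↔ X): β-rule — branch into ¬V, X  //  ¬¬V, ¬X.
              branch 2.2.1.1 (add ¬V, X):
                ○ open, literals {V=F, X=T}.
              branch 2.2.1.2 (add ¬¬V, ¬X):
                × closes — contains both X and ¬X.
          branch 2.2.2 (add ¬(¬V ↔ X), ¬X):
            ¬(¬V ↔ X): β-rule — branch into ¬V, ¬X  //  ¬¬V, X.
              branch 2.2.2.1 (add ¬V, ¬X):
                ○ open, literals {V=F, X=F}.
              branch 2.2.2.2 (add ¬¬V, X):
                × closes — contains both X and ¬X.
4 branches closed, 15 open.
Each open branch fixes some atoms; the unmentioned ones are free. Counting distinct full assignments: branch {V=F, W=T} (X, Y, Z, U) contributes 16 new; branch {V=F, W=T} (X, Y, Z, U) contributes 0 new; branch {U=T, V=F, W=T, X=T, Y=T} (Z) contributes 0 new; branch {U=F, V=F, W=F, X=T, Y=T} (Z) contributes 2 new; branch {U=F, V=F, W=T, X=F} (Y, Z) contributes 0 new; branch {U=T, V=F, W=F, X=F} (Y, Z) contributes 4 new; branch {V=F, X=F, Y=F} (Z, W, U) contributes 2 new; branch {U=T, V=F} (X, Y, Z, W) contributes 4 new; branch {U=T, V=F, W=T, X=T, Y=T} (Z) contributes 0 new; branch {U=F, V=F, W=T, X=F} (Y, Z) contributes 0 new; branch {V=F, W=T, X=F, Y=F} (Z, U) contributes 0 new; branch {U=T, V=F, W=T} (X, Y, Z) contributes 0 new; branch {W=T} (X, Y, Z, V, U) contributes 16 new; branch {V=F, X=T} (Y, Z, W, U) contributes 2 new; branch {V=F, X=F} (Y, Z, W, U) contributes 2 new. Total: 48.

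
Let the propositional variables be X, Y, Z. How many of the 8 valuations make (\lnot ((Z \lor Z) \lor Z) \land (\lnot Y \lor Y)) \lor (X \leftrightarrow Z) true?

6

Initial set: {((\lnot ((Z \lor Z) \lor Z) \land (\lnot Y \lor Y)) \lor (X \leftrightarrow Z))}.
((\lnot ((Z \lor Z) \lor Z) \land (\lnot Y \lor Y)) \lor (X \leftrightarrow Z)): β-rule — branch into (\lnot ((Z \lor Z) \lor Z) \land (\lnot Y \lor Y))  //  (X \leftrightarrow Z).
  branch 1 (add (\lnot ((Z \lor Z) \lor Z) \land (\lnot Y \lor Y))):
    (\lnot ((Z \lor Z) \lor Z) \land (\lnot Y \lor Y)): α-rule — add \lnot ((Z \lor Z) \lor Z), (\lnot Y \lor Y).
    \lnot ((Z \lor Z) \lor Z): α-rule — add \lnot (Z \lor Z), \lnot Z.
    \lnot (Z \lor Z): α-rule — add \lnot Z, \lnot Z.
    (\lnot Y \lor Y): β-rule — branch into \lnot Y  //  Y.
      branch 1.1 (add \lnot Y):
        ○ open, literals {Y=0, Z=0}.
      branch 1.2 (add Y):
        ○ open, literals {Y=1, Z=0}.
  branch 2 (add (X \leftrightarrow Z)):
    (X \leftrightarrow Z): β-rule — branch into X, Z  //  \lnot X, \lnot Z.
      branch 2.1 (add X, Z):
        ○ open, literals {X=1, Z=1}.
      branch 2.2 (add \lnot X, \lnot Z):
        ○ open, literals {X=0, Z=0}.
0 branches closed, 4 open.
Each open branch fixes some atoms; the unmentioned ones are free. Counting distinct full assignments: branch {Y=0, Z=0} (X) contributes 2 new; branch {Y=1, Z=0} (X) contributes 2 new; branch {X=1, Z=1} (Y) contributes 2 new; branch {X=0, Z=0} (Y) contributes 0 new. Total: 6.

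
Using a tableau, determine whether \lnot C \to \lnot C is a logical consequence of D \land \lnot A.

Yes

Initial set: {(D \land \lnot A); \lnot (\lnot C \to \lnot C)}.
(D \land \lnot A): α-rule — add D, \lnot A.
\lnot (\lnot C \to \lnot C): α-rule — add \lnot C, \lnot \lnot C.
× closes — contains both C and \lnot C.
All 1 branch closes.
Every branch closed, so the premises entail the conclusion.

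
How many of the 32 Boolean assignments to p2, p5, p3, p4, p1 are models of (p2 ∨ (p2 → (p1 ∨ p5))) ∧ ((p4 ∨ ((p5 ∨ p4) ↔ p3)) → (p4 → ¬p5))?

Initial set: {((p2 ∨ (p2 → (p1 ∨ p5))) ∧ ((p4 ∨ ((p5 ∨ p4) ↔ p3)) → (p4 → ¬p5)))}.
((p2 ∨ (p2 → (p1 ∨ p5))) ∧ ((p4 ∨ ((p5 ∨ p4) ↔ p3)) → (p4 → ¬p5))): α-rule — add (p2 ∨ (p2 → (p1 ∨ p5))), ((p4 ∨ ((p5 ∨ p4) ↔ p3)) → (p4 → ¬p5)).
(p2 ∨ (p2 → (p1 ∨ p5))): β-rule — branch into p2  //  (p2 → (p1 ∨ p5)).
  branch 1 (add p2):
    ((p4 ∨ ((p5 ∨ p4) ↔ p3)) → (p4 → ¬p5)): β-rule — branch into ¬(p4 ∨ ((p5 ∨ p4) ↔ p3))  //  (p4 → ¬p5).
      branch 1.1 (add ¬(p4 ∨ ((p5 ∨ p4) ↔ p3))):
        ¬(p4 ∨ ((p5 ∨ p4) ↔ p3)): α-rule — add ¬p4, ¬((p5 ∨ p4) ↔ p3).
        ¬((p5 ∨ p4) ↔ p3): β-rule — branch into (p5 ∨ p4), ¬p3  //  ¬(p5 ∨ p4), p3.
          branch 1.1.1 (add (p5 ∨ p4), ¬p3):
            (p5 ∨ p4): β-rule — branch into p5  //  p4.
              branch 1.1.1.1 (add p5):
                ○ open, literals {p2=true, p3=false, p4=false, p5=true}.
              branch 1.1.1.2 (add p4):
                × closes — contains both p4 and ¬p4.
          branch 1.1.2 (add ¬(p5 ∨ p4), p3):
            ¬(p5 ∨ p4): α-rule — add ¬p5, ¬p4.
            ○ open, literals {p2=true, p3=true, p4=false, p5=false}.
      branch 1.2 (add (p4 → ¬p5)):
        (p4 → ¬p5): β-rule — branch into ¬p4  //  ¬p5.
          branch 1.2.1 (add ¬p4):
            ○ open, literals {p2=true, p4=false}.
          branch 1.2.2 (add ¬p5):
            ○ open, literals {p2=true, p5=false}.
  branch 2 (add (p2 → (p1 ∨ p5))):
    ((p4 ∨ ((p5 ∨ p4) ↔ p3)) → (p4 → ¬p5)): β-rule — branch into ¬(p4 ∨ ((p5 ∨ p4) ↔ p3))  //  (p4 → ¬p5).
      branch 2.1 (add ¬(p4 ∨ ((p5 ∨ p4) ↔ p3))):
        ¬(p4 ∨ ((p5 ∨ p4) ↔ p3)): α-rule — add ¬p4, ¬((p5 ∨ p4) ↔ p3).
        (p2 → (p1 ∨ p5)): β-rule — branch into ¬p2  //  (p1 ∨ p5).
          branch 2.1.1 (add ¬p2):
            ¬((p5 ∨ p4) ↔ p3): β-rule — branch into (p5 ∨ p4), ¬p3  //  ¬(p5 ∨ p4), p3.
              branch 2.1.1.1 (add (p5 ∨ p4), ¬p3):
                (p5 ∨ p4): β-rule — branch into p5  //  p4.
                  branch 2.1.1.1.1 (add p5):
                    ○ open, literals {p2=false, p3=false, p4=false, p5=true}.
                  branch 2.1.1.1.2 (add p4):
                    × closes — contains both p4 and ¬p4.
              branch 2.1.1.2 (add ¬(p5 ∨ p4), p3):
                ¬(p5 ∨ p4): α-rule — add ¬p5, ¬p4.
                ○ open, literals {p2=false, p3=true, p4=false, p5=false}.
          branch 2.1.2 (add (p1 ∨ p5)):
            ¬((p5 ∨ p4) ↔ p3): β-rule — branch into (p5 ∨ p4), ¬p3  //  ¬(p5 ∨ p4), p3.
              branch 2.1.2.1 (add (p5 ∨ p4), ¬p3):
                (p1 ∨ p5): β-rule — branch into p1  //  p5.
                  branch 2.1.2.1.1 (add p1):
                    (p5 ∨ p4): β-rule — branch into p5  //  p4.
                      branch 2.1.2.1.1.1 (add p5):
                        ○ open, literals {p1=true, p3=false, p4=false, p5=true}.
                      branch 2.1.2.1.1.2 (add p4):
                        × closes — contains both p4 and ¬p4.
                  branch 2.1.2.1.2 (add p5):
                    (p5 ∨ p4): β-rule — branch into p5  //  p4.
                      branch 2.1.2.1.2.1 (add p5):
                        ○ open, literals {p3=false, p4=false, p5=true}.
                      branch 2.1.2.1.2.2 (add p4):
                        × closes — contains both p4 and ¬p4.
              branch 2.1.2.2 (add ¬(p5 ∨ p4), p3):
                ¬(p5 ∨ p4): α-rule — add ¬p5, ¬p4.
                (p1 ∨ p5): β-rule — branch into p1  //  p5.
                  branch 2.1.2.2.1 (add p1):
                    ○ open, literals {p1=true, p3=true, p4=false, p5=false}.
                  branch 2.1.2.2.2 (add p5):
                    × closes — contains both p5 and ¬p5.
      branch 2.2 (add (p4 → ¬p5)):
        (p2 → (p1 ∨ p5)): β-rule — branch into ¬p2  //  (p1 ∨ p5).
          branch 2.2.1 (add ¬p2):
            (p4 → ¬p5): β-rule — branch into ¬p4  //  ¬p5.
              branch 2.2.1.1 (add ¬p4):
                ○ open, literals {p2=false, p4=false}.
              branch 2.2.1.2 (add ¬p5):
                ○ open, literals {p2=false, p5=false}.
          branch 2.2.2 (add (p1 ∨ p5)):
            (p4 → ¬p5): β-rule — branch into ¬p4  //  ¬p5.
              branch 2.2.2.1 (add ¬p4):
                (p1 ∨ p5): β-rule — branch into p1  //  p5.
                  branch 2.2.2.1.1 (add p1):
                    ○ open, literals {p1=true, p4=false}.
                  branch 2.2.2.1.2 (add p5):
                    ○ open, literals {p4=false, p5=true}.
              branch 2.2.2.2 (add ¬p5):
                (p1 ∨ p5): β-rule — branch into p1  //  p5.
                  branch 2.2.2.2.1 (add p1):
                    ○ open, literals {p1=true, p5=false}.
                  branch 2.2.2.2.2 (add p5):
                    × closes — contains both p5 and ¬p5.
6 branches closed, 14 open.
Each open branch fixes some atoms; the unmentioned ones are free. Counting distinct full assignments: branch {p2=true, p3=false, p4=false, p5=true} (p1) contributes 2 new; branch {p2=true, p3=true, p4=false, p5=false} (p1) contributes 2 new; branch {p2=true, p4=false} (p5, p3, p1) contributes 4 new; branch {p2=true, p5=false} (p3, p4, p1) contributes 4 new; branch {p2=false, p3=false, p4=false, p5=true} (p1) contributes 2 new; branch {p2=false, p3=true, p4=false, p5=false} (p1) contributes 2 new; branch {p1=true, p3=false, p4=false, p5=true} (p2) contributes 0 new; branch {p3=false, p4=false, p5=true} (p2, p1) contributes 0 new; branch {p1=true, p3=true, p4=false, p5=false} (p2) contributes 0 new; branch {p2=false, p4=false} (p5, p3, p1) contributes 4 new; branch {p2=false, p5=false} (p3, p4, p1) contributes 4 new; branch {p1=true, p4=false} (p2, p5, p3) contributes 0 new; branch {p4=false, p5=true} (p2, p3, p1) contributes 0 new; branch {p1=true, p5=false} (p2, p3, p4) contributes 0 new. Total: 24.

24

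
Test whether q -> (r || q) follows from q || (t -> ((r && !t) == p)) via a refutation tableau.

Yes

Initial set: {(q || (t -> ((r && !t) == p))); !(q -> (r || q))}.
!(q -> (r || q)): α-rule — add q, !(r || q).
!(r || q): α-rule — add !r, !q.
× closes — contains both q and !q.
All 1 branch closes.
Every branch closed, so the premises entail the conclusion.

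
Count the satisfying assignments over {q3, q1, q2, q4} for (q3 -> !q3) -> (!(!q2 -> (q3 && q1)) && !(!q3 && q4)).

Initial set: {((q3 -> !q3) -> (!(!q2 -> (q3 && q1)) && !(!q3 && q4)))}.
((q3 -> !q3) -> (!(!q2 -> (q3 && q1)) && !(!q3 && q4))): β-rule — branch into !(q3 -> !q3)  //  (!(!q2 -> (q3 && q1)) && !(!q3 && q4)).
  branch 1 (add !(q3 -> !q3)):
    !(q3 -> !q3): α-rule — add q3, !!q3.
    ○ open, literals {q3=true}.
  branch 2 (add (!(!q2 -> (q3 && q1)) && !(!q3 && q4))):
    (!(!q2 -> (q3 && q1)) && !(!q3 && q4)): α-rule — add !(!q2 -> (q3 && q1)), !(!q3 && q4).
    !(!q2 -> (q3 && q1)): α-rule — add !q2, !(q3 && q1).
    !(!q3 && q4): β-rule — branch into !!q3  //  !q4.
      branch 2.1 (add !!q3):
        !(q3 && q1): β-rule — branch into !q3  //  !q1.
          branch 2.1.1 (add !q3):
            × closes — contains both q3 and !q3.
          branch 2.1.2 (add !q1):
            ○ open, literals {q1=false, q2=false, q3=true}.
      branch 2.2 (add !q4):
        !(q3 && q1): β-rule — branch into !q3  //  !q1.
          branch 2.2.1 (add !q3):
            ○ open, literals {q2=false, q3=false, q4=false}.
          branch 2.2.2 (add !q1):
            ○ open, literals {q1=false, q2=false, q4=false}.
1 branch closed, 4 open.
Each open branch fixes some atoms; the unmentioned ones are free. Counting distinct full assignments: branch {q3=true} (q1, q2, q4) contributes 8 new; branch {q1=false, q2=false, q3=true} (q4) contributes 0 new; branch {q2=false, q3=false, q4=false} (q1) contributes 2 new; branch {q1=false, q2=false, q4=false} (q3) contributes 0 new. Total: 10.

10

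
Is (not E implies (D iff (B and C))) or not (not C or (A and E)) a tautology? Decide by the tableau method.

Assume the negation and expand:
Initial set: {not ((not E implies (D iff (B and C))) or not (not C or (A and E)))}.
not ((not E implies (D iff (B and C))) or not (not C or (A and E))): α-rule — add not (not E implies (D iff (B and C))), not not (not C or (A and E)).
not (not E implies (D iff (B and C))): α-rule — add not E, not (D iff (B and C)).
not not (not C or (A and E)): β-rule — branch into not C  //  (A and E).
  branch 1 (add not C):
    not (D iff (B and C)): β-rule — branch into D, not (B and C)  //  not D, (B and C).
      branch 1.1 (add D, not (B and C)):
        not (B and C): β-rule — branch into not B  //  not C.
          branch 1.1.1 (add not B):
            ○ open, literals {B=false, C=false, D=true, E=false}.
          branch 1.1.2 (add not C):
            ○ open, literals {C=false, D=true, E=false}.
      branch 1.2 (add not D, (B and C)):
        (B and C): α-rule — add B, C.
        × closes — contains both C and not C.
  branch 2 (add (A and E)):
    (A and E): α-rule — add A, E.
    × closes — contains both E and not E.
2 branches closed, 2 open.
An open branch gives a countermodel: B=false, C=false, D=true, E=false (unmentioned atoms arbitrary); under it the original formula is false.

Not valid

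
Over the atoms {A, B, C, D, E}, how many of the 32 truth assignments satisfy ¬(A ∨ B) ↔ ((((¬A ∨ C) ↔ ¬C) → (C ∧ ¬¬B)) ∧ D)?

16

Initial set: {(¬(A ∨ B) ↔ ((((¬A ∨ C) ↔ ¬C) → (C ∧ ¬¬B)) ∧ D))}.
(¬(A ∨ B) ↔ ((((¬A ∨ C) ↔ ¬C) → (C ∧ ¬¬B)) ∧ D)): β-rule — branch into ¬(A ∨ B), ((((¬A ∨ C) ↔ ¬C) → (C ∧ ¬¬B)) ∧ D)  //  ¬¬(A ∨ B), ¬((((¬A ∨ C) ↔ ¬C) → (C ∧ ¬¬B)) ∧ D).
  branch 1 (add ¬(A ∨ B), ((((¬A ∨ C) ↔ ¬C) → (C ∧ ¬¬B)) ∧ D)):
    ¬(A ∨ B): α-rule — add ¬A, ¬B.
    ((((¬A ∨ C) ↔ ¬C) → (C ∧ ¬¬B)) ∧ D): α-rule — add (((¬A ∨ C) ↔ ¬C) → (C ∧ ¬¬B)), D.
    (((¬A ∨ C) ↔ ¬C) → (C ∧ ¬¬B)): β-rule — branch into ¬((¬A ∨ C) ↔ ¬C)  //  (C ∧ ¬¬B).
      branch 1.1 (add ¬((¬A ∨ C) ↔ ¬C)):
        ¬((¬A ∨ C) ↔ ¬C): β-rule — branch into (¬A ∨ C), ¬¬C  //  ¬(¬A ∨ C), ¬C.
          branch 1.1.1 (add (¬A ∨ C), ¬¬C):
            (¬A ∨ C): β-rule — branch into ¬A  //  C.
              branch 1.1.1.1 (add ¬A):
                ○ open, literals {A=false, B=false, C=true, D=true}.
              branch 1.1.1.2 (add C):
                ○ open, literals {A=false, B=false, C=true, D=true}.
          branch 1.1.2 (add ¬(¬A ∨ C), ¬C):
            ¬(¬A ∨ C): α-rule — add ¬¬A, ¬C.
            × closes — contains both A and ¬A.
      branch 1.2 (add (C ∧ ¬¬B)):
        (C ∧ ¬¬B): α-rule — add C, ¬¬B.
        ¬¬B: drop double negation, giving B.
        × closes — contains both B and ¬B.
  branch 2 (add ¬¬(A ∨ B), ¬((((¬A ∨ C) ↔ ¬C) → (C ∧ ¬¬B)) ∧ D)):
    ¬¬(A ∨ B): β-rule — branch into A  //  B.
      branch 2.1 (add A):
        ¬((((¬A ∨ C) ↔ ¬C) → (C ∧ ¬¬B)) ∧ D): β-rule — branch into ¬(((¬A ∨ C) ↔ ¬C) → (C ∧ ¬¬B))  //  ¬D.
          branch 2.1.1 (add ¬(((¬A ∨ C) ↔ ¬C) → (C ∧ ¬¬B))):
            ¬(((¬A ∨ C) ↔ ¬C) → (C ∧ ¬¬B)): α-rule — add ((¬A ∨ C) ↔ ¬C), ¬(C ∧ ¬¬B).
            ((¬A ∨ C) ↔ ¬C): β-rule — branch into (¬A ∨ C), ¬C  //  ¬(¬A ∨ C), ¬¬C.
              branch 2.1.1.1 (add (¬A ∨ C), ¬C):
                ¬(C ∧ ¬¬B): β-rule — branch into ¬C  //  ¬¬¬B.
                  branch 2.1.1.1.1 (add ¬C):
                    (¬A ∨ C): β-rule — branch into ¬A  //  C.
                      branch 2.1.1.1.1.1 (add ¬A):
                        × closes — contains both A and ¬A.
                      branch 2.1.1.1.1.2 (add C):
                        × closes — contains both C and ¬C.
                  branch 2.1.1.1.2 (add ¬¬¬B):
                    ¬¬¬B: drop double negation, giving ¬B.
                    (¬A ∨ C): β-rule — branch into ¬A  //  C.
                      branch 2.1.1.1.2.1 (add ¬A):
                        × closes — contains both A and ¬A.
                      branch 2.1.1.1.2.2 (add C):
                        × closes — contains both C and ¬C.
              branch 2.1.1.2 (add ¬(¬A ∨ C), ¬¬C):
                ¬(¬A ∨ C): α-rule — add ¬¬A, ¬C.
                × closes — contains both C and ¬C.
          branch 2.1.2 (add ¬D):
            ○ open, literals {A=true, D=false}.
      branch 2.2 (add B):
        ¬((((¬A ∨ C) ↔ ¬C) → (C ∧ ¬¬B)) ∧ D): β-rule — branch into ¬(((¬A ∨ C) ↔ ¬C) → (C ∧ ¬¬B))  //  ¬D.
          branch 2.2.1 (add ¬(((¬A ∨ C) ↔ ¬C) → (C ∧ ¬¬B))):
            ¬(((¬A ∨ C) ↔ ¬C) → (C ∧ ¬¬B)): α-rule — add ((¬A ∨ C) ↔ ¬C), ¬(C ∧ ¬¬B).
            ((¬A ∨ C) ↔ ¬C): β-rule — branch into (¬A ∨ C), ¬C  //  ¬(¬A ∨ C), ¬¬C.
              branch 2.2.1.1 (add (¬A ∨ C), ¬C):
                ¬(C ∧ ¬¬B): β-rule — branch into ¬C  //  ¬¬¬B.
                  branch 2.2.1.1.1 (add ¬C):
                    (¬A ∨ C): β-rule — branch into ¬A  //  C.
                      branch 2.2.1.1.1.1 (add ¬A):
                        ○ open, literals {A=false, B=true, C=false}.
                      branch 2.2.1.1.1.2 (add C):
                        × closes — contains both C and ¬C.
                  branch 2.2.1.1.2 (add ¬¬¬B):
                    ¬¬¬B: drop double negation, giving ¬B.
                    × closes — contains both B and ¬B.
              branch 2.2.1.2 (add ¬(¬A ∨ C), ¬¬C):
                ¬(¬A ∨ C): α-rule — add ¬¬A, ¬C.
                × closes — contains both C and ¬C.
          branch 2.2.2 (add ¬D):
            ○ open, literals {B=true, D=false}.
10 branches closed, 5 open.
Each open branch fixes some atoms; the unmentioned ones are free. Counting distinct full assignments: branch {A=false, B=false, C=true, D=true} (E) contributes 2 new; branch {A=false, B=false, C=true, D=true} (E) contributes 0 new; branch {A=true, D=false} (B, C, E) contributes 8 new; branch {A=false, B=true, C=false} (D, E) contributes 4 new; branch {B=true, D=false} (A, C, E) contributes 2 new. Total: 16.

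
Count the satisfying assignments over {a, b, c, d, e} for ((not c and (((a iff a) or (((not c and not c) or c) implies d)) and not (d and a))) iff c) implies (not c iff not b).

30

Initial set: {(((not c and (((a iff a) or (((not c and not c) or c) implies d)) and not (d and a))) iff c) implies (not c iff not b))}.
(((not c and (((a iff a) or (((not c and not c) or c) implies d)) and not (d and a))) iff c) implies (not c iff not b)): β-rule — branch into not ((not c and (((a iff a) or (((not c and not c) or c) implies d)) and not (d and a))) iff c)  //  (not c iff not b).
  branch 1 (add not ((not c and (((a iff a) or (((not c and not c) or c) implies d)) and not (d and a))) iff c)):
    not ((not c and (((a iff a) or (((not c and not c) or c) implies d)) and not (d and a))) iff c): β-rule — branch into (not c and (((a iff a) or (((not c and not c) or c) implies d)) and not (d and a))), not c  //  not (not c and (((a iff a) or (((not c and not c) or c) implies d)) and not (d and a))), c.
      branch 1.1 (add (not c and (((a iff a) or (((not c and not c) or c) implies d)) and not (d and a))), not c):
        (not c and (((a iff a) or (((not c and not c) or c) implies d)) and not (d and a))): α-rule — add not c, (((a iff a) or (((not c and not c) or c) implies d)) and not (d and a)).
        (((a iff a) or (((not c and not c) or c) implies d)) and not (d and a)): α-rule — add ((a iff a) or (((not c and not c) or c) implies d)), not (d and a).
        ((a iff a) or (((not c and not c) or c) implies d)): β-rule — branch into (a iff a)  //  (((not c and not c) or c) implies d).
          branch 1.1.1 (add (a iff a)):
            not (d and a): β-rule — branch into not d  //  not a.
              branch 1.1.1.1 (add not d):
                (a iff a): β-rule — branch into a, a  //  not a, not a.
                  branch 1.1.1.1.1 (add a, a):
                    ○ open, literals {a=1, c=0, d=0}.
                  branch 1.1.1.1.2 (add not a, not a):
                    ○ open, literals {a=0, c=0, d=0}.
              branch 1.1.1.2 (add not a):
                (a iff a): β-rule — branch into a, a  //  not a, not a.
                  branch 1.1.1.2.1 (add a, a):
                    × closes — contains both a and not a.
                  branch 1.1.1.2.2 (add not a, not a):
                    ○ open, literals {a=0, c=0}.
          branch 1.1.2 (add (((not c and not c) or c) implies d)):
            not (d and a): β-rule — branch into not d  //  not a.
              branch 1.1.2.1 (add not d):
                (((not c and not c) or c) implies d): β-rule — branch into not ((not c and not c) or c)  //  d.
                  branch 1.1.2.1.1 (add not ((not c and not c) or c)):
                    not ((not c and not c) or c): α-rule — add not (not c and not c), not c.
                    not (not c and not c): β-rule — branch into not not c  //  not not c.
                      branch 1.1.2.1.1.1 (add not not c):
                        × closes — contains both c and not c.
                      branch 1.1.2.1.1.2 (add not not c):
                        × closes — contains both c and not c.
                  branch 1.1.2.1.2 (add d):
                    × closes — contains both d and not d.
              branch 1.1.2.2 (add not a):
                (((not c and not c) or c) implies d): β-rule — branch into not ((not c and not c) or c)  //  d.
                  branch 1.1.2.2.1 (add not ((not c and not c) or c)):
                    not ((not c and not c) or c): α-rule — add not (not c and not c), not c.
                    not (not c and not c): β-rule — branch into not not c  //  not not c.
                      branch 1.1.2.2.1.1 (add not not c):
                        × closes — contains both c and not c.
                      branch 1.1.2.2.1.2 (add not not c):
                        × closes — contains both c and not c.
                  branch 1.1.2.2.2 (add d):
                    ○ open, literals {a=0, c=0, d=1}.
      branch 1.2 (add not (not c and (((a iff a) or (((not c and not c) or c) implies d)) and not (d and a))), c):
        not (not c and (((a iff a) or (((not c and not c) or c) implies d)) and not (d and a))): β-rule — branch into not not c  //  not (((a iff a) or (((not c and not c) or c) implies d)) and not (d and a)).
          branch 1.2.1 (add not not c):
            ○ open, literals {c=1}.
          branch 1.2.2 (add not (((a iff a) or (((not c and not c) or c) implies d)) and not (d and a))):
            not (((a iff a) or (((not c and not c) or c) implies d)) and not (d and a)): β-rule — branch into not ((a iff a) or (((not c and not c) or c) implies d))  //  not not (d and a).
              branch 1.2.2.1 (add not ((a iff a) or (((not c and not c) or c) implies d))):
                not ((a iff a) or (((not c and not c) or c) implies d)): α-rule — add not (a iff a), not (((not c and not c) or c) implies d).
                not (((not c and not c) or c) implies d): α-rule — add ((not c and not c) or c), not d.
                not (a iff a): β-rule — branch into a, not a  //  not a, a.
                  branch 1.2.2.1.1 (add a, not a):
                    × closes — contains both a and not a.
                  branch 1.2.2.1.2 (add not a, a):
                    × closes — contains both a and not a.
              branch 1.2.2.2 (add not not (d and a)):
                not not (d and a): α-rule — add d, a.
                ○ open, literals {a=1, c=1, d=1}.
  branch 2 (add (not c iff not b)):
    (not c iff not b): β-rule — branch into not c, not b  //  not not c, not not b.
      branch 2.1 (add not c, not b):
        ○ open, literals {b=0, c=0}.
      branch 2.2 (add not not c, not not b):
        ○ open, literals {b=1, c=1}.
8 branches closed, 8 open.
Each open branch fixes some atoms; the unmentioned ones are free. Counting distinct full assignments: branch {a=1, c=0, d=0} (b, e) contributes 4 new; branch {a=0, c=0, d=0} (b, e) contributes 4 new; branch {a=0, c=0} (b, d, e) contributes 4 new; branch {a=0, c=0, d=1} (b, e) contributes 0 new; branch {c=1} (a, b, d, e) contributes 16 new; branch {a=1, c=1, d=1} (b, e) contributes 0 new; branch {b=0, c=0} (a, d, e) contributes 2 new; branch {b=1, c=1} (a, d, e) contributes 0 new. Total: 30.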